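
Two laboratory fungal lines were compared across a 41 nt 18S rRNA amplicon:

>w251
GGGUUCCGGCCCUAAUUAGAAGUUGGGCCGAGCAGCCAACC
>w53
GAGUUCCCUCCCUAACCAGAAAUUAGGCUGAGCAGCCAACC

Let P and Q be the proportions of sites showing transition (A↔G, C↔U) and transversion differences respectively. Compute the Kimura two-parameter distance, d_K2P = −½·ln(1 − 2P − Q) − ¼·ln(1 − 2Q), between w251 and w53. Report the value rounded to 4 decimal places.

0.2345

Mismatches occur at site 2 (G/A, transition), site 8 (G/C, transversion), site 9 (G/U, transversion), site 16 (U/C, transition), site 17 (U/C, transition), site 22 (G/A, transition), site 25 (G/A, transition), site 29 (C/U, transition).
Of the 8 differences, 6 transitions and 2 transversions over 41 sites: P = 6/41 = 0.146341, Q = 2/41 = 0.048780.
d = −0.5·ln(0.658538) − 0.25·ln(0.902440) = −0.5·(-0.417733) − 0.25·(-0.102653) = 0.2345.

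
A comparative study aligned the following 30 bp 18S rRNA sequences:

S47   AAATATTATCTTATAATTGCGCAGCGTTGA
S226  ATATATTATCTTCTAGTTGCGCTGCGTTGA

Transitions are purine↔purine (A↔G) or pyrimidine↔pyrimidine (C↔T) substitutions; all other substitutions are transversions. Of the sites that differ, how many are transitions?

The sequences differ at positions 2 (A/T, transversion), 13 (A/C, transversion), 16 (A/G, transition), 23 (A/T, transversion).
Of the 4 differences, 1 transition and 3 transversions, so the answer is 1.

1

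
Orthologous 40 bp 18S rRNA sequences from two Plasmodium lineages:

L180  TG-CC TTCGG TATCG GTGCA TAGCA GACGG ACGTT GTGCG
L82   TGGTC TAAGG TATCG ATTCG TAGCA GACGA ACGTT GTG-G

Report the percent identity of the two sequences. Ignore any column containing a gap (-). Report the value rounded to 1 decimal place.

Excluding the 2 gap columns leaves 38 comparable sites.
Differing sites — 4:C/T; 7:T/A; 8:C/A; 16:G/A; 18:G/T; 20:A/G; 30:G/A.
31 of the 38 comparable sites match, so the percent identity is 31/38 × 100 = 81.6%.

81.6%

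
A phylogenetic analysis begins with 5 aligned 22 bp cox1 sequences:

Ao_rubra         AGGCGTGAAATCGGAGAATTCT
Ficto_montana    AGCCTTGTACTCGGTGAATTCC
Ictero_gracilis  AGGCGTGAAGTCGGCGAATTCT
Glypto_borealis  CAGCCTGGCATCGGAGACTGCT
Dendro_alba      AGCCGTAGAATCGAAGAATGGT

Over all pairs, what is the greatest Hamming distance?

Pairwise Hamming distances:
  Ao_rubra vs Ficto_montana: 6
  Ao_rubra vs Ictero_gracilis: 2
  Ao_rubra vs Glypto_borealis: 7
  Ao_rubra vs Dendro_alba: 6
  Ficto_montana vs Ictero_gracilis: 6
  Ficto_montana vs Glypto_borealis: 11
  Ficto_montana vs Dendro_alba: 9
  Ictero_gracilis vs Glypto_borealis: 9
  Ictero_gracilis vs Dendro_alba: 8
  Glypto_borealis vs Dendro_alba: 9
The largest is 11, between Ficto_montana and Glypto_borealis.

11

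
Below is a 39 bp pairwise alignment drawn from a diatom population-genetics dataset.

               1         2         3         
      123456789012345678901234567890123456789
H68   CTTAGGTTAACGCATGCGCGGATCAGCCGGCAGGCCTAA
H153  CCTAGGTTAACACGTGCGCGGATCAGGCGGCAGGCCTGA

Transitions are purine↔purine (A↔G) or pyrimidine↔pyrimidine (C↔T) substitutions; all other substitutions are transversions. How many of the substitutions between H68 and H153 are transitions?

Mismatches occur at site 2 (T/C, transition), site 12 (G/A, transition), site 14 (A/G, transition), site 27 (C/G, transversion), site 38 (A/G, transition).
Of the 5 differences, 4 transitions and 1 transversion, so the answer is 4.

4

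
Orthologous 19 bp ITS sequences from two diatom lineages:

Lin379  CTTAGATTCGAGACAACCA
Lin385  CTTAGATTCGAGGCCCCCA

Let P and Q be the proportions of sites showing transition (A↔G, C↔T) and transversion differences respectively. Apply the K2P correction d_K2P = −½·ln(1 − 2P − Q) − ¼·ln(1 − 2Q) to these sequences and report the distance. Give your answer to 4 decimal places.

Differing sites — 13:A/G (Ti); 15:A/C (Tv); 16:A/C (Tv).
Of the 3 differences, 1 transition and 2 transversions over 19 sites: P = 1/19 = 0.052632, Q = 2/19 = 0.105263.
d = −0.5·ln(0.789473) − 0.25·ln(0.789474) = −0.5·(-0.236390) − 0.25·(-0.236388) = 0.1773.

0.1773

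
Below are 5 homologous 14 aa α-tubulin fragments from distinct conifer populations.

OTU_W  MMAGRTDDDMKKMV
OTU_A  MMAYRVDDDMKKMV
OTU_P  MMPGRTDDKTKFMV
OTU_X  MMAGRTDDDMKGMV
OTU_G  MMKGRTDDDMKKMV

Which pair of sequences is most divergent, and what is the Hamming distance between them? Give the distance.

Pairwise Hamming distances:
  OTU_W vs OTU_A: 2
  OTU_W vs OTU_P: 4
  OTU_W vs OTU_X: 1
  OTU_W vs OTU_G: 1
  OTU_A vs OTU_P: 6
  OTU_A vs OTU_X: 3
  OTU_A vs OTU_G: 3
  OTU_P vs OTU_X: 4
  OTU_P vs OTU_G: 4
  OTU_X vs OTU_G: 2
The largest is 6, between OTU_A and OTU_P.

6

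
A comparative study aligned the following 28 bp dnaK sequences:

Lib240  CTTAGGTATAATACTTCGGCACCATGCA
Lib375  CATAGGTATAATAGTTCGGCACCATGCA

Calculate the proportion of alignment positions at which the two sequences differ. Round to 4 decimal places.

0.0714

Differing sites — 2:T/A; 14:C/G.
There are 2 differences over 28 sites, so p = 2/28 = 0.0714.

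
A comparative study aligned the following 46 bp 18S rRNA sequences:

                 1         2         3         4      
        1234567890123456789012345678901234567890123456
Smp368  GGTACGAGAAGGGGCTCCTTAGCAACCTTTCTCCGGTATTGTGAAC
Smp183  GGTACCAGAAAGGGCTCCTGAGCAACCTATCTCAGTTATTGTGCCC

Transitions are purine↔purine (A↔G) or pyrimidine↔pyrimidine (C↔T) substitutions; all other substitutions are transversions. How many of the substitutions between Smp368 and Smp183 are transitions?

1

Mismatches occur at site 6 (G/C, transversion), site 11 (G/A, transition), site 20 (T/G, transversion), site 29 (T/A, transversion), site 34 (C/A, transversion), site 36 (G/T, transversion), site 44 (A/C, transversion), site 45 (A/C, transversion).
Of the 8 differences, 1 transition and 7 transversions, so the answer is 1.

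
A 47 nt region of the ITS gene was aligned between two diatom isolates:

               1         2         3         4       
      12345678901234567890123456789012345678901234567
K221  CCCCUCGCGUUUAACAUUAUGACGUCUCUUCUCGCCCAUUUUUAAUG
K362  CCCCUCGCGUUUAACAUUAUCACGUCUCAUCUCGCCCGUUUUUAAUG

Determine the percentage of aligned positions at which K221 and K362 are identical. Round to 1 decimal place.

Mismatches occur at site 21 (G→C), site 29 (U→A), site 38 (A→G).
44 of the 47 sites match, so the percent identity is 44/47 × 100 = 93.6%.

93.6%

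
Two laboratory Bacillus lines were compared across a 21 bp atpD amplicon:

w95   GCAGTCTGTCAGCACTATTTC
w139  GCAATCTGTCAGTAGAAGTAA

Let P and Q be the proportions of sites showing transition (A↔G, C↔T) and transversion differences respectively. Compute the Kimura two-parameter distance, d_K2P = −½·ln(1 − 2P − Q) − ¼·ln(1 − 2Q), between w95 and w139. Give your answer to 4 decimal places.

0.4415

The sequences differ at positions 4 (G/A, transition), 13 (C/T, transition), 15 (C/G, transversion), 16 (T/A, transversion), 18 (T/G, transversion), 20 (T/A, transversion), 21 (C/A, transversion).
Of the 7 differences, 2 transitions and 5 transversions over 21 sites: P = 2/21 = 0.095238, Q = 5/21 = 0.238095.
d = −0.5·ln(0.571429) − 0.25·ln(0.523810) = −0.5·(-0.559615) − 0.25·(-0.646626) = 0.4415.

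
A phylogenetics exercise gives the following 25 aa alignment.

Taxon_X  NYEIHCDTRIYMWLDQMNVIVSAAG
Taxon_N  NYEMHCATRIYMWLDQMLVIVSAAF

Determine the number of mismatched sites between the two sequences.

4

Mismatches occur at site 4 (I/M), site 7 (D/A), site 18 (N/L), site 25 (G/F).
That gives 4 mismatches out of 25 aligned sites, so the Hamming distance is 4.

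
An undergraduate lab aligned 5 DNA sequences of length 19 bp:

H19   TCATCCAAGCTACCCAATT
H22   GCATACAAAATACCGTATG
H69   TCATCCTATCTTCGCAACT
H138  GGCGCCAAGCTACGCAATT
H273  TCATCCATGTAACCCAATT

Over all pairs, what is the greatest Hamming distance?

Pairwise Hamming distances:
  H19 vs H22: 7
  H19 vs H69: 5
  H19 vs H138: 5
  H19 vs H273: 3
  H22 vs H69: 11
  H22 vs H138: 10
  H22 vs H273: 9
  H69 vs H138: 8
  H69 vs H273: 8
  H138 vs H273: 8
The largest is 11, between H22 and H69.

11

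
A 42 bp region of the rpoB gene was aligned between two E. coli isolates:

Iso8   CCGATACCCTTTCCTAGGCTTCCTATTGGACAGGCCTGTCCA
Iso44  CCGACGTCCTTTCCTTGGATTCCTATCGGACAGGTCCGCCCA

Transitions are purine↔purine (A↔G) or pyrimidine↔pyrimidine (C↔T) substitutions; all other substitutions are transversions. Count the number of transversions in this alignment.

Mismatches occur at site 5 (T/C, transition), site 6 (A/G, transition), site 7 (C/T, transition), site 16 (A/T, transversion), site 19 (C/A, transversion), site 27 (T/C, transition), site 35 (C/T, transition), site 37 (T/C, transition), site 39 (T/C, transition).
Of the 9 differences, 7 transitions and 2 transversions, so the answer is 2.

2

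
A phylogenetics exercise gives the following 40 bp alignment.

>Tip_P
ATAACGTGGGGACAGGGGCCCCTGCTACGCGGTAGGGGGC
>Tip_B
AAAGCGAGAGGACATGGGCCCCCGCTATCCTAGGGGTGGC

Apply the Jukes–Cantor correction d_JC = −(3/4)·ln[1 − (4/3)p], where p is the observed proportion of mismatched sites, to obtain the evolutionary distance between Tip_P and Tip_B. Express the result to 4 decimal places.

Mismatches occur at site 2 (T↔A), site 4 (A↔G), site 7 (T↔A), site 9 (G↔A), site 15 (G↔T), site 23 (T↔C), site 28 (C↔T), site 29 (G↔C), site 31 (G↔T), site 32 (G↔A), site 33 (T↔G), site 34 (A↔G), site 37 (G↔T).
p = 13/40 = 0.325000.
d = −0.75 · ln(1 − (4/3)·0.325000) = −0.75 · ln(0.566667) = −0.75 · (-0.567983) = 0.4260.

0.4260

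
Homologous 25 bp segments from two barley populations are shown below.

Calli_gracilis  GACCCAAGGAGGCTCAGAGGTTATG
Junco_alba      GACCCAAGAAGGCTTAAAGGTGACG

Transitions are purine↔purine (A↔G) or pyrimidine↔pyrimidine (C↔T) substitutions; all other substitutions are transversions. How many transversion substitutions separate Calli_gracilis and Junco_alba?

1

The sequences differ at positions 9 (G/A, transition), 15 (C/T, transition), 17 (G/A, transition), 22 (T/G, transversion), 24 (T/C, transition).
Of the 5 differences, 4 transitions and 1 transversion, so the answer is 1.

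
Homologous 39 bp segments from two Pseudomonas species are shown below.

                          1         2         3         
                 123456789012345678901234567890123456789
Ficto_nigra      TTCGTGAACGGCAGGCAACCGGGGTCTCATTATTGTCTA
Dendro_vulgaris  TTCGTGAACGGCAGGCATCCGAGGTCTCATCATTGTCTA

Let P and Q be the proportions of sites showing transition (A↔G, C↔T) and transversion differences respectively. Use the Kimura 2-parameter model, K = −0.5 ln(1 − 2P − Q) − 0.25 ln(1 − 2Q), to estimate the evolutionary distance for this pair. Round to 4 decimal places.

0.0818

Mismatches occur at site 18 (A→T, transversion), site 22 (G→A, transition), site 31 (T→C, transition).
Of the 3 differences, 2 transitions and 1 transversion over 39 sites: P = 2/39 = 0.051282, Q = 1/39 = 0.025641.
d = −0.5·ln(0.871795) − 0.25·ln(0.948718) = −0.5·(-0.137201) − 0.25·(-0.052644) = 0.0818.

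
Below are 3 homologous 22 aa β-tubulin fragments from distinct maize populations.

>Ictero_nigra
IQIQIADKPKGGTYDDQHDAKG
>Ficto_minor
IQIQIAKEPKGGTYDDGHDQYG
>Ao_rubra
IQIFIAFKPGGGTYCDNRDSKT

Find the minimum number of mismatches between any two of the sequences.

Pairwise Hamming distances:
  Ictero_nigra vs Ficto_minor: 5
  Ictero_nigra vs Ao_rubra: 8
  Ficto_minor vs Ao_rubra: 10
The smallest is 5, between Ictero_nigra and Ficto_minor.

5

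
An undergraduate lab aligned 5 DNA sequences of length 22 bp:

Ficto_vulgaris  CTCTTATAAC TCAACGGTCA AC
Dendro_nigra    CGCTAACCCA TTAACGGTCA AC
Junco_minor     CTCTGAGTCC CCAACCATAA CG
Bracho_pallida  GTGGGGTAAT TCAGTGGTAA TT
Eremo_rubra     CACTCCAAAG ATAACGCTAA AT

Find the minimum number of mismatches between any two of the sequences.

Pairwise Hamming distances:
  Ficto_vulgaris vs Dendro_nigra: 7
  Ficto_vulgaris vs Junco_minor: 10
  Ficto_vulgaris vs Bracho_pallida: 11
  Ficto_vulgaris vs Eremo_rubra: 10
  Dendro_nigra vs Junco_minor: 12
  Dendro_nigra vs Bracho_pallida: 16
  Dendro_nigra vs Eremo_rubra: 11
  Junco_minor vs Bracho_pallida: 15
  Junco_minor vs Eremo_rubra: 13
  Bracho_pallida vs Eremo_rubra: 14
The smallest is 7, between Ficto_vulgaris and Dendro_nigra.

7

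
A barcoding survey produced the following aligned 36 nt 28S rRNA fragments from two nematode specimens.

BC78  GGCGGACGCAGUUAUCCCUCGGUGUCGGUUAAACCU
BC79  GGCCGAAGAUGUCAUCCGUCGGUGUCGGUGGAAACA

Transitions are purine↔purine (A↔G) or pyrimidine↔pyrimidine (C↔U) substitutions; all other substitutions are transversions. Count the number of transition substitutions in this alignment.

2

Mismatches occur at site 4 (G→C, transversion), site 7 (C→A, transversion), site 9 (C→A, transversion), site 10 (A→U, transversion), site 13 (U→C, transition), site 18 (C→G, transversion), site 30 (U→G, transversion), site 31 (A→G, transition), site 34 (C→A, transversion), site 36 (U→A, transversion).
Of the 10 differences, 2 transitions and 8 transversions, so the answer is 2.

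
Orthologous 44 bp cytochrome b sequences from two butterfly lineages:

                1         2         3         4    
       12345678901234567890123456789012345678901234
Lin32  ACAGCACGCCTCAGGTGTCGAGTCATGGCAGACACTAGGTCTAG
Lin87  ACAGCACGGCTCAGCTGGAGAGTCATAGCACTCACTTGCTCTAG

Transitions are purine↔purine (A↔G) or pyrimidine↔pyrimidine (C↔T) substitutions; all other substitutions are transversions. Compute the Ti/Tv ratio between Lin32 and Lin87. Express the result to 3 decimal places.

0.125

Differing sites — 9:C/G (Tv); 15:G/C (Tv); 18:T/G (Tv); 19:C/A (Tv); 27:G/A (Ti); 31:G/C (Tv); 32:A/T (Tv); 37:A/T (Tv); 39:G/C (Tv).
Of the 9 differences, 1 transition and 8 transversions, so Ti/Tv = 1/8 = 0.125.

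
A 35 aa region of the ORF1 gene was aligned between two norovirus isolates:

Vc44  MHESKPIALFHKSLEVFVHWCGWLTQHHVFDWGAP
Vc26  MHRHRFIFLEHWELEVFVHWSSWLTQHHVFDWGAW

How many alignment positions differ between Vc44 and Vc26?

Differing sites — 3:E/R; 4:S/H; 5:K/R; 6:P/F; 8:A/F; 10:F/E; 12:K/W; 13:S/E; 21:C/S; 22:G/S; 35:P/W.
That gives 11 mismatches out of 35 aligned sites, so the Hamming distance is 11.

11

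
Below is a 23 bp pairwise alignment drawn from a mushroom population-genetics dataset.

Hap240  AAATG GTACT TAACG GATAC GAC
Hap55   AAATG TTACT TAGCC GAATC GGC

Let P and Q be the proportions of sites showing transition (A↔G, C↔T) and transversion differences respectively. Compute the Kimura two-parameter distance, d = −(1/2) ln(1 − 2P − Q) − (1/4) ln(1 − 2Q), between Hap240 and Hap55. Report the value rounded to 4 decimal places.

0.3206

Mismatches occur at site 6 (G/T, transversion), site 13 (A/G, transition), site 15 (G/C, transversion), site 18 (T/A, transversion), site 19 (A/T, transversion), site 22 (A/G, transition).
Of the 6 differences, 2 transitions and 4 transversions over 23 sites: P = 2/23 = 0.086957, Q = 4/23 = 0.173913.
d = −0.5·ln(0.652173) − 0.25·ln(0.652174) = −0.5·(-0.427445) − 0.25·(-0.427444) = 0.3206.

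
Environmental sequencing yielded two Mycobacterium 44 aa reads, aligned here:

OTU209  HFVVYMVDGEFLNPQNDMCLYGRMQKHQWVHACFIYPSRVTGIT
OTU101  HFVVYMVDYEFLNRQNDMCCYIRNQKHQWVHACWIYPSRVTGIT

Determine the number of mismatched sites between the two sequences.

6

Differing sites — 9:G/Y; 14:P/R; 20:L/C; 22:G/I; 24:M/N; 34:F/W.
That gives 6 mismatches out of 44 aligned sites, so the Hamming distance is 6.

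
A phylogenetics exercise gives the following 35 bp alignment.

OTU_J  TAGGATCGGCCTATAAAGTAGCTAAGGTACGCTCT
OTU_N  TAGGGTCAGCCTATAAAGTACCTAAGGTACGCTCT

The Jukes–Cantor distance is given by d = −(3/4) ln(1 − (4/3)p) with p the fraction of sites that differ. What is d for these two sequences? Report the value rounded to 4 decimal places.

0.0910

The sequences differ at positions 5 (A/G), 8 (G/A), 21 (G/C).
p = 3/35 = 0.085714.
d = −0.75 · ln(1 − (4/3)·0.085714) = −0.75 · ln(0.885715) = −0.75 · (-0.121360) = 0.0910.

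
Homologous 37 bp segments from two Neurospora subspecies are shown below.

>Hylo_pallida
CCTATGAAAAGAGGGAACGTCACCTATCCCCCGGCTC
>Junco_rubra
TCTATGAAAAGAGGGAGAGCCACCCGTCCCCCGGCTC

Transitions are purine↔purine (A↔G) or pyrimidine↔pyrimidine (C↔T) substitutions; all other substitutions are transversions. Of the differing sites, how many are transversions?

Mismatches occur at site 1 (C↔T, transition), site 17 (A↔G, transition), site 18 (C↔A, transversion), site 20 (T↔C, transition), site 25 (T↔C, transition), site 26 (A↔G, transition).
Of the 6 differences, 5 transitions and 1 transversion, so the answer is 1.

1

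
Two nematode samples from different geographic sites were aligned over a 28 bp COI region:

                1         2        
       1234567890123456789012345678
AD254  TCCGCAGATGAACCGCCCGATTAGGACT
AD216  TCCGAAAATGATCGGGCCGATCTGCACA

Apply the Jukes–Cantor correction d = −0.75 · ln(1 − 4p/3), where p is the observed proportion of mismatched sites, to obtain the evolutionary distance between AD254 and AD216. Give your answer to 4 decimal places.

0.4197

The sequences differ at positions 5 (C/A), 7 (G/A), 12 (A/T), 14 (C/G), 16 (C/G), 22 (T/C), 23 (A/T), 25 (G/C), 28 (T/A).
p = 9/28 = 0.321429.
d = −0.75 · ln(1 − (4/3)·0.321429) = −0.75 · ln(0.571428) = −0.75 · (-0.559617) = 0.4197.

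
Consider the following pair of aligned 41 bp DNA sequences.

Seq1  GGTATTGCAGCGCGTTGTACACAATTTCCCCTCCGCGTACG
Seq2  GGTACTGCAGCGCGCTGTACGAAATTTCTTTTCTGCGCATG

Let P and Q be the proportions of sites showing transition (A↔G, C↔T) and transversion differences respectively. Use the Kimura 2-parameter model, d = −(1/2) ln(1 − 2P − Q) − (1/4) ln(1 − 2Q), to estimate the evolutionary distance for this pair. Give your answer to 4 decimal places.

Differing sites — 5:T/C (Ti); 15:T/C (Ti); 21:A/G (Ti); 22:C/A (Tv); 29:C/T (Ti); 30:C/T (Ti); 31:C/T (Ti); 34:C/T (Ti); 38:T/C (Ti); 40:C/T (Ti).
Of the 10 differences, 9 transitions and 1 transversion over 41 sites: P = 9/41 = 0.219512, Q = 1/41 = 0.024390.
d = −0.5·ln(0.536586) − 0.25·ln(0.951220) = −0.5·(-0.622528) − 0.25·(-0.050010) = 0.3238.

0.3238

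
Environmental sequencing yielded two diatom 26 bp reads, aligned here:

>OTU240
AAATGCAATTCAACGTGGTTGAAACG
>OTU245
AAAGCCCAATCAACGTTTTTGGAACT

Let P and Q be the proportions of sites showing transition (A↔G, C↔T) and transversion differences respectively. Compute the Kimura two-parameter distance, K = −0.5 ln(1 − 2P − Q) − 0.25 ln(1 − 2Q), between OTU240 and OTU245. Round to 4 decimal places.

0.4057

The sequences differ at positions 4 (T/G, transversion), 5 (G/C, transversion), 7 (A/C, transversion), 9 (T/A, transversion), 17 (G/T, transversion), 18 (G/T, transversion), 22 (A/G, transition), 26 (G/T, transversion).
Of the 8 differences, 1 transition and 7 transversions over 26 sites: P = 1/26 = 0.038462, Q = 7/26 = 0.269231.
d = −0.5·ln(0.653845) − 0.25·ln(0.461538) = −0.5·(-0.424885) − 0.25·(-0.773191) = 0.4057.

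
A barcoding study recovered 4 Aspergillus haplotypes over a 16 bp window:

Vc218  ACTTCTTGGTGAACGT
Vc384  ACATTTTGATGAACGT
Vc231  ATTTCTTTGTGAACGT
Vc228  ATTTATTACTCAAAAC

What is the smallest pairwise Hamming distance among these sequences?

2

Pairwise Hamming distances:
  Vc218 vs Vc384: 3
  Vc218 vs Vc231: 2
  Vc218 vs Vc228: 8
  Vc384 vs Vc231: 5
  Vc384 vs Vc228: 9
  Vc231 vs Vc228: 7
The smallest is 2, between Vc218 and Vc231.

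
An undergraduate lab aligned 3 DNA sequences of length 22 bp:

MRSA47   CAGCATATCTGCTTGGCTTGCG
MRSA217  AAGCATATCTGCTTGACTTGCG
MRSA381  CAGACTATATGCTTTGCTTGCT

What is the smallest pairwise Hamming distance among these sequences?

2

Pairwise Hamming distances:
  MRSA47 vs MRSA217: 2
  MRSA47 vs MRSA381: 5
  MRSA217 vs MRSA381: 7
The smallest is 2, between MRSA47 and MRSA217.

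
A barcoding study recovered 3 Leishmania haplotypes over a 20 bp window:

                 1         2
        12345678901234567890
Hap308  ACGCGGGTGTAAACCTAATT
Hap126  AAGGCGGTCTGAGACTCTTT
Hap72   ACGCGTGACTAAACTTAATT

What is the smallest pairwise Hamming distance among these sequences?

4

Pairwise Hamming distances:
  Hap308 vs Hap126: 9
  Hap308 vs Hap72: 4
  Hap126 vs Hap72: 11
The smallest is 4, between Hap308 and Hap72.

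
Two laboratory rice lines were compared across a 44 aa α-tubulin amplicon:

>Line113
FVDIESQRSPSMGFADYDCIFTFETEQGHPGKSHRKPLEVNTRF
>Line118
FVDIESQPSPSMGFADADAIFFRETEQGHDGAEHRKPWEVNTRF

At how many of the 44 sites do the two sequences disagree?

9

Mismatches occur at site 8 (R→P), site 17 (Y→A), site 19 (C→A), site 22 (T→F), site 23 (F→R), site 30 (P→D), site 32 (K→A), site 33 (S→E), site 38 (L→W).
That gives 9 mismatches out of 44 aligned sites, so the Hamming distance is 9.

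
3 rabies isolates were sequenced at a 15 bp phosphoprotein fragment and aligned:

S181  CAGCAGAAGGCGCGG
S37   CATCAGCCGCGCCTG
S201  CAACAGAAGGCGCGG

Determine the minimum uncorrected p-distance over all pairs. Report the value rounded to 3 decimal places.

0.067

Pairwise Hamming distances:
  S181 vs S37: 7
  S181 vs S201: 1
  S37 vs S201: 7
The smallest is 1 mismatch, between S181 and S201; p = 1/15 = 0.067.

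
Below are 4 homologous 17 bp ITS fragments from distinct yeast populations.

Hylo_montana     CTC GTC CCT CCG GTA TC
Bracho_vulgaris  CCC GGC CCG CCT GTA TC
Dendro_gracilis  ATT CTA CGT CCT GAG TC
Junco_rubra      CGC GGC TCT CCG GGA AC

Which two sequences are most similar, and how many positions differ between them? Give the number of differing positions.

Pairwise Hamming distances:
  Hylo_montana vs Bracho_vulgaris: 4
  Hylo_montana vs Dendro_gracilis: 8
  Hylo_montana vs Junco_rubra: 5
  Bracho_vulgaris vs Dendro_gracilis: 10
  Bracho_vulgaris vs Junco_rubra: 6
  Dendro_gracilis vs Junco_rubra: 12
The smallest is 4, between Hylo_montana and Bracho_vulgaris.

4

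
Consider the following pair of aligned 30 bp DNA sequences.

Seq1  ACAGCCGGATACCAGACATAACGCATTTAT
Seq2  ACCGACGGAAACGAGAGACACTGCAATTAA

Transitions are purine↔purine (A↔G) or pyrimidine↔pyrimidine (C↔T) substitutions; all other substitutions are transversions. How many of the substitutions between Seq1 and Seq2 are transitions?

The sequences differ at positions 3 (A/C, transversion), 5 (C/A, transversion), 10 (T/A, transversion), 13 (C/G, transversion), 17 (C/G, transversion), 19 (T/C, transition), 21 (A/C, transversion), 22 (C/T, transition), 26 (T/A, transversion), 30 (T/A, transversion).
Of the 10 differences, 2 transitions and 8 transversions, so the answer is 2.

2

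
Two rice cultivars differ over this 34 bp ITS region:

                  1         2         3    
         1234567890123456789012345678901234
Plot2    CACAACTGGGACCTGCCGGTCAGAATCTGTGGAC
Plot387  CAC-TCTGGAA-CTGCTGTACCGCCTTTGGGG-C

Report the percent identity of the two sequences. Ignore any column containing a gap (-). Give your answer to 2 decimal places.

Excluding the 3 gap columns leaves 31 comparable sites.
The sequences differ at positions 5 (A/T), 10 (G/A), 17 (C/T), 19 (G/T), 20 (T/A), 22 (A/C), 24 (A/C), 25 (A/C), 27 (C/T), 30 (T/G).
21 of the 31 comparable sites match, so the percent identity is 21/31 × 100 = 67.74%.

67.74%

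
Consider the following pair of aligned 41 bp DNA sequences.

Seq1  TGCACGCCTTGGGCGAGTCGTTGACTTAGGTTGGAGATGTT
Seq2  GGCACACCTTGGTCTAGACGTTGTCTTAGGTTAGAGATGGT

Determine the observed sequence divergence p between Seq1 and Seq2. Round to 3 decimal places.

Differing sites — 1:T/G; 6:G/A; 13:G/T; 15:G/T; 18:T/A; 24:A/T; 33:G/A; 40:T/G.
There are 8 differences over 41 sites, so p = 8/41 = 0.195.

0.195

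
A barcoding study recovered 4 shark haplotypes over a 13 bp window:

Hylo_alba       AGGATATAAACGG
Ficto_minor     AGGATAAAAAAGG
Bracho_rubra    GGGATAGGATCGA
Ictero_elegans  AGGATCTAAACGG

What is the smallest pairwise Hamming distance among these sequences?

Pairwise Hamming distances:
  Hylo_alba vs Ficto_minor: 2
  Hylo_alba vs Bracho_rubra: 5
  Hylo_alba vs Ictero_elegans: 1
  Ficto_minor vs Bracho_rubra: 6
  Ficto_minor vs Ictero_elegans: 3
  Bracho_rubra vs Ictero_elegans: 6
The smallest is 1, between Hylo_alba and Ictero_elegans.

1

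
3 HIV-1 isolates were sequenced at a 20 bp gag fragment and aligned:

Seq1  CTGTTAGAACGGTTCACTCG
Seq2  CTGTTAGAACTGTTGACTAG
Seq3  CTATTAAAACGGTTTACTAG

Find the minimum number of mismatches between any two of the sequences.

3

Pairwise Hamming distances:
  Seq1 vs Seq2: 3
  Seq1 vs Seq3: 4
  Seq2 vs Seq3: 4
The smallest is 3, between Seq1 and Seq2.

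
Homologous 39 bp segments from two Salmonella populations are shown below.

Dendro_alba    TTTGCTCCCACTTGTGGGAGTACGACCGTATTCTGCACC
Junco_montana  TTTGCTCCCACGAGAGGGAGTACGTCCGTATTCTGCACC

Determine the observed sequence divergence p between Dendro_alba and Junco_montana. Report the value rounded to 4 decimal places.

0.1026

The sequences differ at positions 12 (T/G), 13 (T/A), 15 (T/A), 25 (A/T).
There are 4 differences over 39 sites, so p = 4/39 = 0.1026.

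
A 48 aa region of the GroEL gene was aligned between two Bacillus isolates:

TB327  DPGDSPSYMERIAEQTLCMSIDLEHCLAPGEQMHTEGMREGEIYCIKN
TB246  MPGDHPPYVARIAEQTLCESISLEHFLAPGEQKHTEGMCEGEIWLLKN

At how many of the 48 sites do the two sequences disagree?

13

Mismatches occur at site 1 (D/M), site 5 (S/H), site 7 (S/P), site 9 (M/V), site 10 (E/A), site 19 (M/E), site 22 (D/S), site 26 (C/F), site 33 (M/K), site 39 (R/C), site 44 (Y/W), site 45 (C/L), site 46 (I/L).
That gives 13 mismatches out of 48 aligned sites, so the Hamming distance is 13.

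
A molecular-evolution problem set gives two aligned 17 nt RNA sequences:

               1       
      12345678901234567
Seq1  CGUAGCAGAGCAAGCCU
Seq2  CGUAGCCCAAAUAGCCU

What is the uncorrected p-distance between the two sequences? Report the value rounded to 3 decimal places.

0.294

The sequences differ at positions 7 (A/C), 8 (G/C), 10 (G/A), 11 (C/A), 12 (A/U).
There are 5 differences over 17 sites, so p = 5/17 = 0.294.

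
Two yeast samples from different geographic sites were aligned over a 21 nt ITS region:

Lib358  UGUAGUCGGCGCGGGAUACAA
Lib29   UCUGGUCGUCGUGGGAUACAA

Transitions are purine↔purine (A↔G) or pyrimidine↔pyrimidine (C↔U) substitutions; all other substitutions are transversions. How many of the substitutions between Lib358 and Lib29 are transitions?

2

Differing sites — 2:G/C (Tv); 4:A/G (Ti); 9:G/U (Tv); 12:C/U (Ti).
Of the 4 differences, 2 transitions and 2 transversions, so the answer is 2.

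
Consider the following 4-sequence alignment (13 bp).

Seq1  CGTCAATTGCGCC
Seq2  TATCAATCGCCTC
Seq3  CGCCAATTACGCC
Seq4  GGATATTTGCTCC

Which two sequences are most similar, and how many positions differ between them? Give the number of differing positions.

2

Pairwise Hamming distances:
  Seq1 vs Seq2: 5
  Seq1 vs Seq3: 2
  Seq1 vs Seq4: 5
  Seq2 vs Seq3: 7
  Seq2 vs Seq4: 8
  Seq3 vs Seq4: 6
The smallest is 2, between Seq1 and Seq3.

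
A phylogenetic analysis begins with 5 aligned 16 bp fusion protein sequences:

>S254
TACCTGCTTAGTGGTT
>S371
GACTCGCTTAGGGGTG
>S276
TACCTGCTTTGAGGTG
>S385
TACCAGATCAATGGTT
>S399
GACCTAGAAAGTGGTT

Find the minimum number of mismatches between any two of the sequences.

3

Pairwise Hamming distances:
  S254 vs S371: 5
  S254 vs S276: 3
  S254 vs S385: 4
  S254 vs S399: 5
  S371 vs S276: 5
  S371 vs S385: 8
  S371 vs S399: 8
  S276 vs S385: 7
  S276 vs S399: 8
  S385 vs S399: 7
The smallest is 3, between S254 and S276.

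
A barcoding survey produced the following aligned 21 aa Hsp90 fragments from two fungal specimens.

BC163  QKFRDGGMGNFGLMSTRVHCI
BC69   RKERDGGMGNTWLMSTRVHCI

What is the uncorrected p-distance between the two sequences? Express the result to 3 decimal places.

0.190

The sequences differ at positions 1 (Q/R), 3 (F/E), 11 (F/T), 12 (G/W).
There are 4 differences over 21 sites, so p = 4/21 = 0.190.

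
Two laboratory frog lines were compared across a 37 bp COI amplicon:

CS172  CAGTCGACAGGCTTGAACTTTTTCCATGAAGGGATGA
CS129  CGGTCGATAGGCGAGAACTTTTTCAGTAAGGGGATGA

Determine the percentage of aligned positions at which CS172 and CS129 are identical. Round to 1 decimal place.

78.4%

Mismatches occur at site 2 (A↔G), site 8 (C↔T), site 13 (T↔G), site 14 (T↔A), site 25 (C↔A), site 26 (A↔G), site 28 (G↔A), site 30 (A↔G).
29 of the 37 sites match, so the percent identity is 29/37 × 100 = 78.4%.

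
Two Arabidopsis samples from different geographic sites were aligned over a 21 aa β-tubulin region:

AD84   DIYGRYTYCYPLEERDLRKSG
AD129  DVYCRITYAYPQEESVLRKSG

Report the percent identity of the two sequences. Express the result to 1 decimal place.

66.7%

The sequences differ at positions 2 (I/V), 4 (G/C), 6 (Y/I), 9 (C/A), 12 (L/Q), 15 (R/S), 16 (D/V).
14 of the 21 sites match, so the percent identity is 14/21 × 100 = 66.7%.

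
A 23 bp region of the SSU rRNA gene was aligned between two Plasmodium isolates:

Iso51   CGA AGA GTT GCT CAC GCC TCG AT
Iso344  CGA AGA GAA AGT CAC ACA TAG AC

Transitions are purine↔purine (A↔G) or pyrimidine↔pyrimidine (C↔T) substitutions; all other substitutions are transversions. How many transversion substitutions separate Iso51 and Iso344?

Differing sites — 8:T/A (Tv); 9:T/A (Tv); 10:G/A (Ti); 11:C/G (Tv); 16:G/A (Ti); 18:C/A (Tv); 20:C/A (Tv); 23:T/C (Ti).
Of the 8 differences, 3 transitions and 5 transversions, so the answer is 5.

5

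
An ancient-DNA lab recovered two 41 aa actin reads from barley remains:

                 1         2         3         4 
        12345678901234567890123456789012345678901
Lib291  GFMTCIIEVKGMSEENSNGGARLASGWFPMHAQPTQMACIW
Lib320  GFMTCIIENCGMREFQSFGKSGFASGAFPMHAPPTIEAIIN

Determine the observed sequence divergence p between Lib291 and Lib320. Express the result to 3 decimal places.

The sequences differ at positions 9 (V/N), 10 (K/C), 13 (S/R), 15 (E/F), 16 (N/Q), 18 (N/F), 20 (G/K), 21 (A/S), 22 (R/G), 23 (L/F), 27 (W/A), 33 (Q/P), 36 (Q/I), 37 (M/E), 39 (C/I), 41 (W/N).
There are 16 differences over 41 sites, so p = 16/41 = 0.390.

0.390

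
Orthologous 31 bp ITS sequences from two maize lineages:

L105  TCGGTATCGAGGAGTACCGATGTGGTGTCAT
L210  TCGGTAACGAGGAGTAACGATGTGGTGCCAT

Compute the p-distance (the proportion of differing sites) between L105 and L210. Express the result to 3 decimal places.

0.097

The sequences differ at positions 7 (T/A), 17 (C/A), 28 (T/C).
There are 3 differences over 31 sites, so p = 3/31 = 0.097.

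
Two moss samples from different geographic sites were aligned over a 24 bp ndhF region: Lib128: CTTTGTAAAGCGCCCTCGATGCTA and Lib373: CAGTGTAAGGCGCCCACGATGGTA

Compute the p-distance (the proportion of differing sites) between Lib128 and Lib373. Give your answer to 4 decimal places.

0.2083

The sequences differ at positions 2 (T/A), 3 (T/G), 9 (A/G), 16 (T/A), 22 (C/G).
There are 5 differences over 24 sites, so p = 5/24 = 0.2083.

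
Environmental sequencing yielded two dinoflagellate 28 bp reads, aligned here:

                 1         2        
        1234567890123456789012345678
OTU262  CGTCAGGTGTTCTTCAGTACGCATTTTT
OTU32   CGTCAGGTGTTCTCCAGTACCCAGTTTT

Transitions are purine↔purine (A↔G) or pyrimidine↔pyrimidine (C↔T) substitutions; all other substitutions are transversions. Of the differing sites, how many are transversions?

Mismatches occur at site 14 (T→C, transition), site 21 (G→C, transversion), site 24 (T→G, transversion).
Of the 3 differences, 1 transition and 2 transversions, so the answer is 2.

2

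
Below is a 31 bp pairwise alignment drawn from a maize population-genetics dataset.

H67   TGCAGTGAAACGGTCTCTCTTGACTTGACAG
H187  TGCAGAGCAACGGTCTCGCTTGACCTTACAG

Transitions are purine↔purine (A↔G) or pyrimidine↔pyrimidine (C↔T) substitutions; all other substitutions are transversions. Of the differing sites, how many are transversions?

The sequences differ at positions 6 (T/A, transversion), 8 (A/C, transversion), 18 (T/G, transversion), 25 (T/C, transition), 27 (G/T, transversion).
Of the 5 differences, 1 transition and 4 transversions, so the answer is 4.

4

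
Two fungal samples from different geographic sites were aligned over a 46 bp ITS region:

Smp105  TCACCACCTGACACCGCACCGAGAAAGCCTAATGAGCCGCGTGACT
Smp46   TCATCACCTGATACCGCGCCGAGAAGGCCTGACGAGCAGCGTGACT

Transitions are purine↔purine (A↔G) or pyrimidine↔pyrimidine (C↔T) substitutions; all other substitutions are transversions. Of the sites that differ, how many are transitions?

6

The sequences differ at positions 4 (C/T, transition), 12 (C/T, transition), 18 (A/G, transition), 26 (A/G, transition), 31 (A/G, transition), 33 (T/C, transition), 38 (C/A, transversion).
Of the 7 differences, 6 transitions and 1 transversion, so the answer is 6.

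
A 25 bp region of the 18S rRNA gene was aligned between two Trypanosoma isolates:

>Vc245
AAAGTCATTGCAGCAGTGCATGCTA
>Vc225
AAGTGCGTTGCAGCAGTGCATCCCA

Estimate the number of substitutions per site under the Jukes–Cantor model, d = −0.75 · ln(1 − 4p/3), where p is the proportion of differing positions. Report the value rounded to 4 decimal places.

Mismatches occur at site 3 (A↔G), site 4 (G↔T), site 5 (T↔G), site 7 (A↔G), site 22 (G↔C), site 24 (T↔C).
p = 6/25 = 0.240000.
d = −0.75 · ln(1 − (4/3)·0.240000) = −0.75 · ln(0.680000) = −0.75 · (-0.385662) = 0.2892.

0.2892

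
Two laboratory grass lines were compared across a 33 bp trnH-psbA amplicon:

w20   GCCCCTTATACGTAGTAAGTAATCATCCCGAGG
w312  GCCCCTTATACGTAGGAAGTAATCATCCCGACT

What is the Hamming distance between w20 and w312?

3

Differing sites — 16:T/G; 32:G/C; 33:G/T.
That gives 3 mismatches out of 33 aligned sites, so the Hamming distance is 3.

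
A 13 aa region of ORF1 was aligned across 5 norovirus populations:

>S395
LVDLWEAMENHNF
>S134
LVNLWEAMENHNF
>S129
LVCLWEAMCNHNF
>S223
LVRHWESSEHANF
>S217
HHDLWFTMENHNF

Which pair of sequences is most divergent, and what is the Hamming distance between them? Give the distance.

Pairwise Hamming distances:
  S395 vs S134: 1
  S395 vs S129: 2
  S395 vs S223: 6
  S395 vs S217: 4
  S134 vs S129: 2
  S134 vs S223: 6
  S134 vs S217: 5
  S129 vs S223: 7
  S129 vs S217: 6
  S223 vs S217: 9
The largest is 9, between S223 and S217.

9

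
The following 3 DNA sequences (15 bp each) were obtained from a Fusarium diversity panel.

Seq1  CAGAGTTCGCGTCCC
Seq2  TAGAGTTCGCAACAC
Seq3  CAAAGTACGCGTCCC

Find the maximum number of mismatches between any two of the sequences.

Pairwise Hamming distances:
  Seq1 vs Seq2: 4
  Seq1 vs Seq3: 2
  Seq2 vs Seq3: 6
The largest is 6, between Seq2 and Seq3.

6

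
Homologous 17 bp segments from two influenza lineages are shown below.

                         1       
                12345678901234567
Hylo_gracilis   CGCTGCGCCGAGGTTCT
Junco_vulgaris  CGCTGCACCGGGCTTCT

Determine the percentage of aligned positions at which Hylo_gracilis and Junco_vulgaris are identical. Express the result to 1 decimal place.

82.4%

Differing sites — 7:G/A; 11:A/G; 13:G/C.
14 of the 17 sites match, so the percent identity is 14/17 × 100 = 82.4%.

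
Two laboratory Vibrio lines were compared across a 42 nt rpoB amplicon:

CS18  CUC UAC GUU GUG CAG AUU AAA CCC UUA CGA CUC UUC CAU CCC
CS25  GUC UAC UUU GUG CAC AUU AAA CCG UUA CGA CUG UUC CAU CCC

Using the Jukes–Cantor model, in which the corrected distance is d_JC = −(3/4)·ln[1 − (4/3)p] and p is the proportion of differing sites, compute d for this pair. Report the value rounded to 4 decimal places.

The sequences differ at positions 1 (C/G), 7 (G/U), 15 (G/C), 24 (C/G), 33 (C/G).
p = 5/42 = 0.119048.
d = −0.75 · ln(1 − (4/3)·0.119048) = −0.75 · ln(0.841269) = −0.75 · (-0.172844) = 0.1296.

0.1296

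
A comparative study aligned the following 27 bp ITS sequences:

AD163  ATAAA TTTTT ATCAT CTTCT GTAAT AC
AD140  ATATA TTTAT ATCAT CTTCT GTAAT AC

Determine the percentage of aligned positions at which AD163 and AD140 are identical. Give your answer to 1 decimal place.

Differing sites — 4:A/T; 9:T/A.
25 of the 27 sites match, so the percent identity is 25/27 × 100 = 92.6%.

92.6%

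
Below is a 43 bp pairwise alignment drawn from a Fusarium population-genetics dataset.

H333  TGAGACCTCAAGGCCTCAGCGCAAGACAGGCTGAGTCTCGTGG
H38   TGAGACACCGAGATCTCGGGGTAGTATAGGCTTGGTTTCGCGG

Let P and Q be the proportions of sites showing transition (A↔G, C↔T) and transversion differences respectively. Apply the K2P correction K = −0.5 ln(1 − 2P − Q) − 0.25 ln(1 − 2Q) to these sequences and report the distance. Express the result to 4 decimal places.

0.5155

The sequences differ at positions 7 (C/A, transversion), 8 (T/C, transition), 10 (A/G, transition), 13 (G/A, transition), 14 (C/T, transition), 18 (A/G, transition), 20 (C/G, transversion), 22 (C/T, transition), 24 (A/G, transition), 25 (G/T, transversion), 27 (C/T, transition), 33 (G/T, transversion), 34 (A/G, transition), 37 (C/T, transition), 41 (T/C, transition).
Of the 15 differences, 11 transitions and 4 transversions over 43 sites: P = 11/43 = 0.255814, Q = 4/43 = 0.093023.
d = −0.5·ln(0.395349) − 0.25·ln(0.813954) = −0.5·(-0.927986) − 0.25·(-0.205851) = 0.5155.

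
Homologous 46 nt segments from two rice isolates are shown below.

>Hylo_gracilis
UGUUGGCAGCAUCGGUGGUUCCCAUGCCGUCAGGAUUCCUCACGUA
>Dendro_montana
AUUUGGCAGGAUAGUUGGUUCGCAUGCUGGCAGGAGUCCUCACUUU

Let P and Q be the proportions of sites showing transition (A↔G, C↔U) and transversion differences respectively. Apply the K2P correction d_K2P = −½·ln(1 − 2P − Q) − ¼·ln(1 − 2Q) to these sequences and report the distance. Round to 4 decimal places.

Mismatches occur at site 1 (U↔A, transversion), site 2 (G↔U, transversion), site 10 (C↔G, transversion), site 13 (C↔A, transversion), site 15 (G↔U, transversion), site 22 (C↔G, transversion), site 28 (C↔U, transition), site 30 (U↔G, transversion), site 36 (U↔G, transversion), site 44 (G↔U, transversion), site 46 (A↔U, transversion).
Of the 11 differences, 1 transition and 10 transversions over 46 sites: P = 1/46 = 0.021739, Q = 10/46 = 0.217391.
d = −0.5·ln(0.739131) − 0.25·ln(0.565218) = −0.5·(-0.302280) − 0.25·(-0.570544) = 0.2938.

0.2938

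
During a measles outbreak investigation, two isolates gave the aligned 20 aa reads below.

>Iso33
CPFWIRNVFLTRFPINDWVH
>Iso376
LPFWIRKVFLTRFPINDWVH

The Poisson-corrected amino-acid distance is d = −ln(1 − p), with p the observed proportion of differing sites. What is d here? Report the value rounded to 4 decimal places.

Mismatches occur at site 1 (C→L), site 7 (N→K).
p = 2/20 = 0.100000.
d = −ln(1 − 0.100000) = −ln(0.900000) = 0.1054.

0.1054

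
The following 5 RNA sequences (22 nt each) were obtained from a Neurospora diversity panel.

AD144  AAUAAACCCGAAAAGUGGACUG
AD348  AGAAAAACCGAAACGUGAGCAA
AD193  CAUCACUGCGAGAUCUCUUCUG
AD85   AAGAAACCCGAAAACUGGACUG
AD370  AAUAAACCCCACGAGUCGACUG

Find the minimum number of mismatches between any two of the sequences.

2

Pairwise Hamming distances:
  AD144 vs AD348: 8
  AD144 vs AD193: 11
  AD144 vs AD85: 2
  AD144 vs AD370: 4
  AD348 vs AD193: 15
  AD348 vs AD85: 9
  AD348 vs AD370: 12
  AD193 vs AD85: 11
  AD193 vs AD370: 12
  AD85 vs AD370: 6
The smallest is 2, between AD144 and AD85.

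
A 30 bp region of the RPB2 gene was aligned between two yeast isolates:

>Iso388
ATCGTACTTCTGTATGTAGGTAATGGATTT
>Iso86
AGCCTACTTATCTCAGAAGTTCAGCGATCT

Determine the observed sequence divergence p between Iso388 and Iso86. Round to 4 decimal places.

0.4000

Differing sites — 2:T/G; 4:G/C; 10:C/A; 12:G/C; 14:A/C; 15:T/A; 17:T/A; 20:G/T; 22:A/C; 24:T/G; 25:G/C; 29:T/C.
There are 12 differences over 30 sites, so p = 12/30 = 0.4000.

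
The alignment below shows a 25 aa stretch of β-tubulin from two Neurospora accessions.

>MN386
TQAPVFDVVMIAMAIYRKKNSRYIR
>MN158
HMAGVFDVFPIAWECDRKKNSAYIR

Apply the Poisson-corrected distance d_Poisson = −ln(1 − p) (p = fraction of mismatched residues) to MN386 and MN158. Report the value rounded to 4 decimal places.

0.5108

The sequences differ at positions 1 (T/H), 2 (Q/M), 4 (P/G), 9 (V/F), 10 (M/P), 13 (M/W), 14 (A/E), 15 (I/C), 16 (Y/D), 22 (R/A).
p = 10/25 = 0.400000.
d = −ln(1 − 0.400000) = −ln(0.600000) = 0.5108.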